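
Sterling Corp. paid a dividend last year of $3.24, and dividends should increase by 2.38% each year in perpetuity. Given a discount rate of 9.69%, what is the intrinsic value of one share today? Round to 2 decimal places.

Gordon growth model: P₀ = D₁/(r − g). D₁ = 3.24 × (1 + 0.0238) = 3.3171.
P₀ = 3.3171 / (0.0969 − 0.0238) = 3.3171 / 0.0731 = 45.3777

$45.38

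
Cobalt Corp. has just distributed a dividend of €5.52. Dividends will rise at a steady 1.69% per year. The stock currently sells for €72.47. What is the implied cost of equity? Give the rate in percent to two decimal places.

9.44%

Rearranging the constant-growth DDM: r = D₁/P₀ + g.
D₁ = 5.52 × (1 + 0.0169) = 5.6133.
r = 5.6133 / 72.47 + 0.0169 = 0.07746 + 0.0169 = 0.09436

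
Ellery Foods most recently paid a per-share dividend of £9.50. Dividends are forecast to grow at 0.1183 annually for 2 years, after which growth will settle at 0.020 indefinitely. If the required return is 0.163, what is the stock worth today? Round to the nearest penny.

£80.57

Two-stage DDM. Project D₁…D_2 at 0.1183, terminal growth 0.02, discount at r = 0.163.
D_1 = 10.6239
D_2 = 11.8807
Terminal value at t=2: TV = D_3/(r−g) = 12.1183/(0.163−0.02) = 84.7431
P₀ = 10.6239/(1+0.163)^1 + 11.8807/(1+0.163)^2 + 84.7431/(1+0.163)^2 = 80.5721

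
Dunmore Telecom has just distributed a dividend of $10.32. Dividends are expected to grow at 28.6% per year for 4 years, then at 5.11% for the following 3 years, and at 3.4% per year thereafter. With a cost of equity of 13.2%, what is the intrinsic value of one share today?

Three-stage DDM. Project D₁…D_7; terminal Gordon value at t=7 with g = 0.034; discount at r = 0.132.
D_1 = 13.2715
D_2 = 17.0672
D_3 = 21.9484
D_4 = 28.2256
D_5 = 29.6680
D_6 = 31.1840
D_7 = 32.7775
TV_7 = 33.8919/(0.132−0.034) = 345.8360
P₀ = Σ Dₜ/(1+r)ᵗ + TV_7/(1+r)^7 = 247.0979

$247.10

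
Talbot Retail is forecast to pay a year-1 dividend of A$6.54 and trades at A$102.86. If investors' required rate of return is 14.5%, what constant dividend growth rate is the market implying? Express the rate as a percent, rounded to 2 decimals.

From P₀ = D₁/(r − g), the implied growth is g = r − D₁/P₀.
g = 0.145 − 6.54/102.86 = 0.145 − 0.06358 = 0.08142

8.14%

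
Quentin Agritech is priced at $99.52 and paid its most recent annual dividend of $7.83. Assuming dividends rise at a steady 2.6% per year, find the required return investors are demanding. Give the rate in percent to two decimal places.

10.67%

Rearranging the constant-growth DDM: r = D₁/P₀ + g.
D₁ = 7.83 × (1 + 0.026) = 8.0336.
r = 8.0336 / 99.52 + 0.026 = 0.08072 + 0.026 = 0.10672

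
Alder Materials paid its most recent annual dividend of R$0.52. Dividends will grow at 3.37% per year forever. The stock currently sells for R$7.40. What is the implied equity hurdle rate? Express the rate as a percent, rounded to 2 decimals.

10.63%

Rearranging the constant-growth DDM: r = D₁/P₀ + g.
D₁ = 0.52 × (1 + 0.0337) = 0.5375.
r = 0.5375 / 7.40 + 0.0337 = 0.07264 + 0.0337 = 0.10634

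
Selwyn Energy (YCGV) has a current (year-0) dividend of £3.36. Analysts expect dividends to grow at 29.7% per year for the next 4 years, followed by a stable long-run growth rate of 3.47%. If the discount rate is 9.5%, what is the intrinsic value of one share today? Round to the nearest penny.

£134.38

Two-stage DDM. Project D₁…D_4 at 0.297, terminal growth 0.0347, discount at r = 0.095.
D_1 = 4.3579
D_2 = 5.6522
D_3 = 7.3309
D_4 = 9.5082
Terminal value at t=4: TV = D_5/(r−g) = 9.8382/(0.095−0.0347) = 163.1535
P₀ = 4.3579/(1+0.095)^1 + 5.6522/(1+0.095)^2 + 7.3309/(1+0.095)^3 + 9.5082/(1+0.095)^4 + 163.1535/(1+0.095)^4 = 134.3765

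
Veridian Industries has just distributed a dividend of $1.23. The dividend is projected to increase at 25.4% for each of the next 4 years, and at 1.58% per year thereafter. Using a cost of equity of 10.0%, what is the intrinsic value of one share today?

$31.96

Two-stage DDM. Project D₁…D_4 at 0.254, terminal growth 0.0158, discount at r = 0.1.
D_1 = 1.5424
D_2 = 1.9342
D_3 = 2.4255
D_4 = 3.0416
Terminal value at t=4: TV = D_5/(r−g) = 3.0896/(0.1−0.0158) = 36.6937
P₀ = 1.5424/(1+0.1)^1 + 1.9342/(1+0.1)^2 + 2.4255/(1+0.1)^3 + 3.0416/(1+0.1)^4 + 36.6937/(1+0.1)^4 = 31.9627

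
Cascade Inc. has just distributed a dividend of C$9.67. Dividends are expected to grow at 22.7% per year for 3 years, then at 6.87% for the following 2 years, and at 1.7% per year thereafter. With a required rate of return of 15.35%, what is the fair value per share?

C$128.07

Three-stage DDM. Project D₁…D_5; terminal Gordon value at t=5 with g = 0.017; discount at r = 0.1535.
D_1 = 11.8651
D_2 = 14.5585
D_3 = 17.8632
D_4 = 19.0904
D_5 = 20.4020
TV_5 = 20.7488/(0.1535−0.017) = 152.0058
P₀ = Σ Dₜ/(1+r)ᵗ + TV_5/(1+r)^5 = 128.0742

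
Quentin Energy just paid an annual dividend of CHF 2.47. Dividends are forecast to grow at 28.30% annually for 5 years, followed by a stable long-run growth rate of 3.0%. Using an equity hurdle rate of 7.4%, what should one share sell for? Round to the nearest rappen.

Two-stage DDM. Project D₁…D_5 at 0.283, terminal growth 0.03, discount at r = 0.074.
D_1 = 3.1690
D_2 = 4.0658
D_3 = 5.2165
D_4 = 6.6927
D_5 = 8.5868
Terminal value at t=5: TV = D_6/(r−g) = 8.8444/(0.074−0.03) = 201.0087
P₀ = 3.1690/(1+0.074)^1 + 4.0658/(1+0.074)^2 + 5.2165/(1+0.074)^3 + 6.6927/(1+0.074)^4 + 8.5868/(1+0.074)^5 + 201.0087/(1+0.074)^5 = 162.3930

CHF 162.39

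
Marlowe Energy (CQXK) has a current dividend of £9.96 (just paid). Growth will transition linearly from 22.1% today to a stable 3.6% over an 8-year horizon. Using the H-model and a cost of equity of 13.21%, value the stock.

£184.07

H-model: P₀ = D₀[(1+g_L) + H(g_S−g_L)]/(r−g_L), with H = 8/2 = 4.
P₀ = 9.96 × [(1+0.036) + 4×(0.221−0.036)] / (0.1321−0.036)
   = 9.96 × 1.7760 / 0.0961 = 184.0683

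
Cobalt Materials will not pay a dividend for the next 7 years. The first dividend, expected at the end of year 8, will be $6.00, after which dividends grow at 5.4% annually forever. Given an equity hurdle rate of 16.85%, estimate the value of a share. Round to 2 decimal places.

Deferred-dividend DDM. At t=7 the remaining stream is a growing perpetuity with first payment D_8 = 6.00.
V_7 = D_8/(r−g) = 6.00/(0.1685−0.054) = 52.4017
P₀ = V_7/(1+r)^7 = 52.4017/(1+0.1685)^7 = 17.6175

$17.62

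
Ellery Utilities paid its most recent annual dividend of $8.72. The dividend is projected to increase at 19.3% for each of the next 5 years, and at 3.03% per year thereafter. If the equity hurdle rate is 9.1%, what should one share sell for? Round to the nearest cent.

$288.87

Two-stage DDM. Project D₁…D_5 at 0.193, terminal growth 0.0303, discount at r = 0.091.
D_1 = 10.4030
D_2 = 12.4107
D_3 = 14.8060
D_4 = 17.6636
D_5 = 21.0726
Terminal value at t=5: TV = D_6/(r−g) = 21.7111/(0.091−0.0303) = 357.6792
P₀ = 10.4030/(1+0.091)^1 + 12.4107/(1+0.091)^2 + 14.8060/(1+0.091)^3 + 17.6636/(1+0.091)^4 + 21.0726/(1+0.091)^5 + 357.6792/(1+0.091)^5 = 288.8676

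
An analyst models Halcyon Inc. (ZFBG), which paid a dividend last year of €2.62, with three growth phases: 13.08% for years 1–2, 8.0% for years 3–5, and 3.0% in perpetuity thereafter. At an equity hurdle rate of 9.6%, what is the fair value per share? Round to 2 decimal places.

€55.26

Three-stage DDM. Project D₁…D_5; terminal Gordon value at t=5 with g = 0.03; discount at r = 0.096.
D_1 = 2.9627
D_2 = 3.3502
D_3 = 3.6182
D_4 = 3.9077
D_5 = 4.2203
TV_5 = 4.3469/(0.096−0.03) = 65.8624
P₀ = Σ Dₜ/(1+r)ᵗ + TV_5/(1+r)^5 = 55.2644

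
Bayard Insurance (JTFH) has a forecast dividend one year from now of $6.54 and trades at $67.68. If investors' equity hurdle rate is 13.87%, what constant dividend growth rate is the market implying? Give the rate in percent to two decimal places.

4.21%

From P₀ = D₁/(r − g), the implied growth is g = r − D₁/P₀.
g = 0.1387 − 6.54/67.68 = 0.1387 − 0.09663 = 0.04207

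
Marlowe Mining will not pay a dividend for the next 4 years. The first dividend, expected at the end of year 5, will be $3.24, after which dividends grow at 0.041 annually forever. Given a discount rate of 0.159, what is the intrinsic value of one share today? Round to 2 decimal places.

Deferred-dividend DDM. At t=4 the remaining stream is a growing perpetuity with first payment D_5 = 3.24.
V_4 = D_5/(r−g) = 3.24/(0.159−0.041) = 27.4576
P₀ = V_4/(1+r)^4 = 27.4576/(1+0.159)^4 = 15.2170

$15.22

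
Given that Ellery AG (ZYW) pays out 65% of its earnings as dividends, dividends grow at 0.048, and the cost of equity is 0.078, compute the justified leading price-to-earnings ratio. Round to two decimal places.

21.67

Justified leading P/E = b/(r−g) = 0.65/(0.078−0.048) = 21.6667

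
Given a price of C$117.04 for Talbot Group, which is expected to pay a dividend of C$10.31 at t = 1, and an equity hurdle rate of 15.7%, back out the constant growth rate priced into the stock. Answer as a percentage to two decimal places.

From P₀ = D₁/(r − g), the implied growth is g = r − D₁/P₀.
g = 0.157 − 10.31/117.04 = 0.157 − 0.08809 = 0.06891

6.89%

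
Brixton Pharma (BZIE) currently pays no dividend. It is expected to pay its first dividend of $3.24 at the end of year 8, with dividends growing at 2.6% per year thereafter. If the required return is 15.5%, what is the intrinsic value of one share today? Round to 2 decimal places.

$9.16

Deferred-dividend DDM. At t=7 the remaining stream is a growing perpetuity with first payment D_8 = 3.24.
V_7 = D_8/(r−g) = 3.24/(0.155−0.026) = 25.1163
P₀ = V_7/(1+r)^7 = 25.1163/(1+0.155)^7 = 9.1597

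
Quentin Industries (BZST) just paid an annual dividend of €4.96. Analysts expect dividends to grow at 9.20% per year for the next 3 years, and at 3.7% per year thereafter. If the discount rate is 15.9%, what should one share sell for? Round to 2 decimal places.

€48.49

Two-stage DDM. Project D₁…D_3 at 0.092, terminal growth 0.037, discount at r = 0.159.
D_1 = 5.4163
D_2 = 5.9146
D_3 = 6.4588
Terminal value at t=3: TV = D_4/(r−g) = 6.6977/(0.159−0.037) = 54.8995
P₀ = 5.4163/(1+0.159)^1 + 5.9146/(1+0.159)^2 + 6.4588/(1+0.159)^3 + 54.8995/(1+0.159)^3 = 48.4879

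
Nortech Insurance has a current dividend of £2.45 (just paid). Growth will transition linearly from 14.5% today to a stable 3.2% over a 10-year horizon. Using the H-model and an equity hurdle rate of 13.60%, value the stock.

H-model: P₀ = D₀[(1+g_L) + H(g_S−g_L)]/(r−g_L), with H = 10/2 = 5.
P₀ = 2.45 × [(1+0.032) + 5×(0.145−0.032)] / (0.136−0.032)
   = 2.45 × 1.5970 / 0.104 = 37.6216

£37.62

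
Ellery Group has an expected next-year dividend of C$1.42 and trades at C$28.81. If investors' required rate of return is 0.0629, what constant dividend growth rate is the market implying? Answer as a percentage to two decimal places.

1.36%

From P₀ = D₁/(r − g), the implied growth is g = r − D₁/P₀.
g = 0.0629 − 1.42/28.81 = 0.0629 − 0.04929 = 0.01361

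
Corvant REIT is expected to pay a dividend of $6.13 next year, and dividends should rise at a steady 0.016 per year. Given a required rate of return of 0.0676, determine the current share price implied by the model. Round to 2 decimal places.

$118.80

Gordon growth model: P₀ = D₁/(r − g), with D₁ = 6.13 given directly.
P₀ = 6.1300 / (0.0676 − 0.016) = 6.1300 / 0.0516 = 118.7984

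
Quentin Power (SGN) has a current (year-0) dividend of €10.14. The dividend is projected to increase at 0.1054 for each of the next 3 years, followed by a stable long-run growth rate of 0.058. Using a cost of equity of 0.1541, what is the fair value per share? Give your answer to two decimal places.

€126.01

Two-stage DDM. Project D₁…D_3 at 0.1054, terminal growth 0.058, discount at r = 0.1541.
D_1 = 11.2088
D_2 = 12.3902
D_3 = 13.6961
Terminal value at t=3: TV = D_4/(r−g) = 14.4905/(0.1541−0.058) = 150.7852
P₀ = 11.2088/(1+0.1541)^1 + 12.3902/(1+0.1541)^2 + 13.6961/(1+0.1541)^3 + 150.7852/(1+0.1541)^3 = 126.0150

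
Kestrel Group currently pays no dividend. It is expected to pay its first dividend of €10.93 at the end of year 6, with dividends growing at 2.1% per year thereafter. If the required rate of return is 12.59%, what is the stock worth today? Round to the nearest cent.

€57.59

Deferred-dividend DDM. At t=5 the remaining stream is a growing perpetuity with first payment D_6 = 10.93.
V_5 = D_6/(r−g) = 10.93/(0.1259−0.021) = 104.1945
P₀ = V_5/(1+r)^5 = 104.1945/(1+0.1259)^5 = 57.5898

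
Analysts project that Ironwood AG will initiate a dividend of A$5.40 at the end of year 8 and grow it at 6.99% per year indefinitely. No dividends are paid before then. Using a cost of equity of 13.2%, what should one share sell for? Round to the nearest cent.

A$36.51

Deferred-dividend DDM. At t=7 the remaining stream is a growing perpetuity with first payment D_8 = 5.40.
V_7 = D_8/(r−g) = 5.40/(0.132−0.0699) = 86.9565
P₀ = V_7/(1+r)^7 = 86.9565/(1+0.132)^7 = 36.5071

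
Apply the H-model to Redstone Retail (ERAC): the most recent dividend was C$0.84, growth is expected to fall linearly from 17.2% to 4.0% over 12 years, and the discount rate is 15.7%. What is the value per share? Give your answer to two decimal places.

C$13.15

H-model: P₀ = D₀[(1+g_L) + H(g_S−g_L)]/(r−g_L), with H = 12/2 = 6.
P₀ = 0.84 × [(1+0.04) + 6×(0.172−0.04)] / (0.157−0.04)
   = 0.84 × 1.8320 / 0.117 = 13.1528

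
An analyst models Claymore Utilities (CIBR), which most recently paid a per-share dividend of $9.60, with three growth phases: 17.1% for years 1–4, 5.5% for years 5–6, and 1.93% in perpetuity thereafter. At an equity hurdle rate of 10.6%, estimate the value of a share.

Three-stage DDM. Project D₁…D_6; terminal Gordon value at t=6 with g = 0.0193; discount at r = 0.106.
D_1 = 11.2416
D_2 = 13.1639
D_3 = 15.4149
D_4 = 18.0509
D_5 = 19.0437
D_6 = 20.0911
TV_6 = 20.4789/(0.106−0.0193) = 236.2037
P₀ = Σ Dₜ/(1+r)ᵗ + TV_6/(1+r)^6 = 195.9169

$195.92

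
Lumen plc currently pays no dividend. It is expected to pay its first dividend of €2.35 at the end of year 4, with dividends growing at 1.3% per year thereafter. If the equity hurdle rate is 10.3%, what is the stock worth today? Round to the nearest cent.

Deferred-dividend DDM. At t=3 the remaining stream is a growing perpetuity with first payment D_4 = 2.35.
V_3 = D_4/(r−g) = 2.35/(0.103−0.013) = 26.1111
P₀ = V_3/(1+r)^3 = 26.1111/(1+0.103)^3 = 19.4580

€19.46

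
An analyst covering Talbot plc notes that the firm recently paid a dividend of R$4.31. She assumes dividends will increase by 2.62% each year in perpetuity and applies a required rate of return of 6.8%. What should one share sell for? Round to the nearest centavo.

Gordon growth model: P₀ = D₁/(r − g). D₁ = 4.31 × (1 + 0.0262) = 4.4229.
P₀ = 4.4229 / (0.068 − 0.0262) = 4.4229 / 0.0418 = 105.8115

R$105.81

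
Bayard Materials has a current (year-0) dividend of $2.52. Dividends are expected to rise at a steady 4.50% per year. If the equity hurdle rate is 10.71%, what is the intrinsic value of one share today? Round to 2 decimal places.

$42.41

Gordon growth model: P₀ = D₁/(r − g). D₁ = 2.52 × (1 + 0.045) = 2.6334.
P₀ = 2.6334 / (0.1071 − 0.045) = 2.6334 / 0.0621 = 42.4058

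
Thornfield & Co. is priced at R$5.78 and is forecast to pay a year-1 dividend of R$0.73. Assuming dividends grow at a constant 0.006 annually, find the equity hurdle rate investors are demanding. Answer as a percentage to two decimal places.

Rearranging the constant-growth DDM: r = D₁/P₀ + g.
r = 0.7300 / 5.78 + 0.006 = 0.12630 + 0.006 = 0.13230

13.23%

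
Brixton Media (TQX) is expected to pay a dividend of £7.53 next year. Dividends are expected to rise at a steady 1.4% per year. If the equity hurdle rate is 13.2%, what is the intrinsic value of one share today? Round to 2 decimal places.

Gordon growth model: P₀ = D₁/(r − g), with D₁ = 7.53 given directly.
P₀ = 7.5300 / (0.132 − 0.014) = 7.5300 / 0.118 = 63.8136

£63.81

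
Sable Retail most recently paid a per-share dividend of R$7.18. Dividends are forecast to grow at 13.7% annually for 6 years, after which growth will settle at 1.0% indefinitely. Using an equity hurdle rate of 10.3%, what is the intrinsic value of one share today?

Two-stage DDM. Project D₁…D_6 at 0.137, terminal growth 0.01, discount at r = 0.103.
D_1 = 8.1637
D_2 = 9.2821
D_3 = 10.5537
D_4 = 11.9996
D_5 = 13.6435
D_6 = 15.5127
Terminal value at t=6: TV = D_7/(r−g) = 15.6678/(0.103−0.01) = 168.4712
P₀ = 8.1637/(1+0.103)^1 + 9.2821/(1+0.103)^2 + 10.5537/(1+0.103)^3 + 11.9996/(1+0.103)^4 + 13.6435/(1+0.103)^5 + 15.5127/(1+0.103)^6 + 168.4712/(1+0.103)^6 = 141.5303

R$141.53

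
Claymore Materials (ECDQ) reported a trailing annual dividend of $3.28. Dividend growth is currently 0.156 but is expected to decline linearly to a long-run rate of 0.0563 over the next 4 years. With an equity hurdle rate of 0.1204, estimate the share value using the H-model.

H-model: P₀ = D₀[(1+g_L) + H(g_S−g_L)]/(r−g_L), with H = 4/2 = 2.
P₀ = 3.28 × [(1+0.0563) + 2×(0.156−0.0563)] / (0.1204−0.0563)
   = 3.28 × 1.2557 / 0.0641 = 64.2542

$64.25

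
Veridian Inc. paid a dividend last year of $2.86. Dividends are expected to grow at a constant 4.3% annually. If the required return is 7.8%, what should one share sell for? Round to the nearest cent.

Gordon growth model: P₀ = D₁/(r − g). D₁ = 2.86 × (1 + 0.043) = 2.9830.
P₀ = 2.9830 / (0.078 − 0.043) = 2.9830 / 0.035 = 85.2280

$85.23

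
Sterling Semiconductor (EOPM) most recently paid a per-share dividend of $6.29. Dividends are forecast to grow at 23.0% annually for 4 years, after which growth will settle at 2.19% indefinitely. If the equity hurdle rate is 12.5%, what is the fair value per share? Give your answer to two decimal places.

$120.69

Two-stage DDM. Project D₁…D_4 at 0.23, terminal growth 0.0219, discount at r = 0.125.
D_1 = 7.7367
D_2 = 9.5161
D_3 = 11.7049
D_4 = 14.3970
Terminal value at t=4: TV = D_5/(r−g) = 14.7123/(0.125−0.0219) = 142.6990
P₀ = 7.7367/(1+0.125)^1 + 9.5161/(1+0.125)^2 + 11.7049/(1+0.125)^3 + 14.3970/(1+0.125)^4 + 142.6990/(1+0.125)^4 = 120.6909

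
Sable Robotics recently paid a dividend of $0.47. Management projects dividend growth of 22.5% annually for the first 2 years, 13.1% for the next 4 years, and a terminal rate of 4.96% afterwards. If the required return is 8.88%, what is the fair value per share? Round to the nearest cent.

$22.29

Three-stage DDM. Project D₁…D_6; terminal Gordon value at t=6 with g = 0.0496; discount at r = 0.0888.
D_1 = 0.5757
D_2 = 0.7053
D_3 = 0.7977
D_4 = 0.9022
D_5 = 1.0204
D_6 = 1.1540
TV_6 = 1.2113/(0.0888−0.0496) = 30.9000
P₀ = Σ Dₜ/(1+r)ᵗ + TV_6/(1+r)^6 = 22.2900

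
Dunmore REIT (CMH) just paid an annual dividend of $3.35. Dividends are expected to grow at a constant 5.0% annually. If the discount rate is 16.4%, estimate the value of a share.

$30.86

Gordon growth model: P₀ = D₁/(r − g). D₁ = 3.35 × (1 + 0.05) = 3.5175.
P₀ = 3.5175 / (0.164 − 0.05) = 3.5175 / 0.114 = 30.8553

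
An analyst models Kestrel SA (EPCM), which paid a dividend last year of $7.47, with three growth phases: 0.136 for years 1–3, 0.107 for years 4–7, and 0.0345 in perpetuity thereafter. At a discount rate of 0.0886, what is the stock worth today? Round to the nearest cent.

Three-stage DDM. Project D₁…D_7; terminal Gordon value at t=7 with g = 0.0345; discount at r = 0.0886.
D_1 = 8.4859
D_2 = 9.6400
D_3 = 10.9510
D_4 = 12.1228
D_5 = 13.4199
D_6 = 14.8559
D_7 = 16.4455
TV_7 = 17.0128/(0.0886−0.0345) = 314.4701
P₀ = Σ Dₜ/(1+r)ᵗ + TV_7/(1+r)^7 = 233.4142

$233.41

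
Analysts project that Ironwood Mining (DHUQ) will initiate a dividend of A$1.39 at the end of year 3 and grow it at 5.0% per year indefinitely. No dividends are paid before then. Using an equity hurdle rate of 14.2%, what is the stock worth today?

A$11.58

Deferred-dividend DDM. At t=2 the remaining stream is a growing perpetuity with first payment D_3 = 1.39.
V_2 = D_3/(r−g) = 1.39/(0.142−0.05) = 15.1087
P₀ = V_2/(1+r)^2 = 15.1087/(1+0.142)^2 = 11.5850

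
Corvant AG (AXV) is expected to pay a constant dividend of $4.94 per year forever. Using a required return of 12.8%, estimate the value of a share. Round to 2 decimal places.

Zero-growth DDM (perpetuity): P₀ = D/r = 4.94 / 0.128 = 38.5938

$38.59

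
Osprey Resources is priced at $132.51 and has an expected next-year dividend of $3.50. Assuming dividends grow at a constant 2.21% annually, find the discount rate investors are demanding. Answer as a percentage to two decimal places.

4.85%

Rearranging the constant-growth DDM: r = D₁/P₀ + g.
r = 3.5000 / 132.51 + 0.0221 = 0.02641 + 0.0221 = 0.04851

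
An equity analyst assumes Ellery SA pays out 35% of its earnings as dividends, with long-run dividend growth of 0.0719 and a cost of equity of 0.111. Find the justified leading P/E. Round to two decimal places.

8.95

Justified leading P/E = b/(r−g) = 0.35/(0.111−0.0719) = 8.9514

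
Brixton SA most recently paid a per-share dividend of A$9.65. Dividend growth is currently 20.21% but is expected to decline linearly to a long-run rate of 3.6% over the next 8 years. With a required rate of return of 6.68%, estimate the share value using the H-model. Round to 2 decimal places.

H-model: P₀ = D₀[(1+g_L) + H(g_S−g_L)]/(r−g_L), with H = 8/2 = 4.
P₀ = 9.65 × [(1+0.036) + 4×(0.2021−0.036)] / (0.0668−0.036)
   = 9.65 × 1.7004 / 0.0308 = 532.7552

A$532.76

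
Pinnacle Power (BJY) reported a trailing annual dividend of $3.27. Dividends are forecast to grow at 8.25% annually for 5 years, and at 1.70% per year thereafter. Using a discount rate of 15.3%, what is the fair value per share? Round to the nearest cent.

Two-stage DDM. Project D₁…D_5 at 0.0825, terminal growth 0.017, discount at r = 0.153.
D_1 = 3.5398
D_2 = 3.8318
D_3 = 4.1479
D_4 = 4.4901
D_5 = 4.8606
Terminal value at t=5: TV = D_6/(r−g) = 4.9432/(0.153−0.017) = 36.3471
P₀ = 3.5398/(1+0.153)^1 + 3.8318/(1+0.153)^2 + 4.1479/(1+0.153)^3 + 4.4901/(1+0.153)^4 + 4.8606/(1+0.153)^5 + 36.3471/(1+0.153)^5 = 31.4215

$31.42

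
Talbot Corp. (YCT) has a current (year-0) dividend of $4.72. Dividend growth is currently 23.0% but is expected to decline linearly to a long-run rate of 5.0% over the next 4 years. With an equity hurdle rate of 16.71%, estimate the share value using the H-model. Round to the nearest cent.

H-model: P₀ = D₀[(1+g_L) + H(g_S−g_L)]/(r−g_L), with H = 4/2 = 2.
P₀ = 4.72 × [(1+0.05) + 2×(0.23−0.05)] / (0.1671−0.05)
   = 4.72 × 1.4100 / 0.1171 = 56.8335

$56.83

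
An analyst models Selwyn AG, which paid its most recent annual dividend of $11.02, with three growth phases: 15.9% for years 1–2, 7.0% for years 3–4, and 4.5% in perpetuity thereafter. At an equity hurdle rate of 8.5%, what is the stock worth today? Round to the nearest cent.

Three-stage DDM. Project D₁…D_4; terminal Gordon value at t=4 with g = 0.045; discount at r = 0.085.
D_1 = 12.7722
D_2 = 14.8030
D_3 = 15.8392
D_4 = 16.9479
TV_4 = 17.7106/(0.085−0.045) = 442.7640
P₀ = Σ Dₜ/(1+r)ᵗ + TV_4/(1+r)^4 = 368.4630

$368.46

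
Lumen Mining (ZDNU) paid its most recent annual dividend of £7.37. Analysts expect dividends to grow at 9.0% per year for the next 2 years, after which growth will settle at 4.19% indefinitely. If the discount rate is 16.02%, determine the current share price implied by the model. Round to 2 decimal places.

Two-stage DDM. Project D₁…D_2 at 0.09, terminal growth 0.0419, discount at r = 0.1602.
D_1 = 8.0333
D_2 = 8.7563
Terminal value at t=2: TV = D_3/(r−g) = 9.1232/(0.1602−0.0419) = 77.1191
P₀ = 8.0333/(1+0.1602)^1 + 8.7563/(1+0.1602)^2 + 77.1191/(1+0.1602)^2 = 70.7214

£70.72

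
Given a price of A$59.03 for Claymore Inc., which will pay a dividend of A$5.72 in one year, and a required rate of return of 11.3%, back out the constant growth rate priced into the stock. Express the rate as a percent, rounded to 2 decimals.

From P₀ = D₁/(r − g), the implied growth is g = r − D₁/P₀.
g = 0.113 − 5.72/59.03 = 0.113 − 0.09690 = 0.01610

1.61%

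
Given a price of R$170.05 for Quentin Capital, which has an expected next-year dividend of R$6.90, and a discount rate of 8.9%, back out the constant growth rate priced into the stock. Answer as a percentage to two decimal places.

4.84%

From P₀ = D₁/(r − g), the implied growth is g = r − D₁/P₀.
g = 0.089 − 6.90/170.05 = 0.089 − 0.04058 = 0.04842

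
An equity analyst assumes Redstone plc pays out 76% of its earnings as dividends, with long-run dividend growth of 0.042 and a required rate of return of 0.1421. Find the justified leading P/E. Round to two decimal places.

7.59

Justified leading P/E = b/(r−g) = 0.76/(0.1421−0.042) = 7.5924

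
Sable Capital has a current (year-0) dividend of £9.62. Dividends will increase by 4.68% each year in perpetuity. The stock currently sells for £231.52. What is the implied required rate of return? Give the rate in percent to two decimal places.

Rearranging the constant-growth DDM: r = D₁/P₀ + g.
D₁ = 9.62 × (1 + 0.0468) = 10.0702.
r = 10.0702 / 231.52 + 0.0468 = 0.04350 + 0.0468 = 0.09030

9.03%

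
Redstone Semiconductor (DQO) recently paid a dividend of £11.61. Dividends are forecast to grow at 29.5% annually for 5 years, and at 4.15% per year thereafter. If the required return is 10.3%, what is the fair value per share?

£535.00

Two-stage DDM. Project D₁…D_5 at 0.295, terminal growth 0.0415, discount at r = 0.103.
D_1 = 15.0349
D_2 = 19.4703
D_3 = 25.2140
D_4 = 32.6521
D_5 = 42.2845
Terminal value at t=5: TV = D_6/(r−g) = 44.0393/(0.103−0.0415) = 716.0861
P₀ = 15.0349/(1+0.103)^1 + 19.4703/(1+0.103)^2 + 25.2140/(1+0.103)^3 + 32.6521/(1+0.103)^4 + 42.2845/(1+0.103)^5 + 716.0861/(1+0.103)^5 = 535.0038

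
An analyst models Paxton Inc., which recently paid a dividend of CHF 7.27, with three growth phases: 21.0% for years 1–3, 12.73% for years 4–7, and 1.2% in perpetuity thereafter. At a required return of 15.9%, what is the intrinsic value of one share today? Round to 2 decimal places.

Three-stage DDM. Project D₁…D_7; terminal Gordon value at t=7 with g = 0.012; discount at r = 0.159.
D_1 = 8.7967
D_2 = 10.6440
D_3 = 12.8792
D_4 = 14.5188
D_5 = 16.3670
D_6 = 18.4505
D_7 = 20.7993
TV_7 = 21.0489/(0.159−0.012) = 143.1897
P₀ = Σ Dₜ/(1+r)ᵗ + TV_7/(1+r)^7 = 105.6466

CHF 105.65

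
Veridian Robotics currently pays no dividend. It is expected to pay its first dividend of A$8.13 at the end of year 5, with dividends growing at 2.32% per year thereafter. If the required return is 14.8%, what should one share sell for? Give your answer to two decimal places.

Deferred-dividend DDM. At t=4 the remaining stream is a growing perpetuity with first payment D_5 = 8.13.
V_4 = D_5/(r−g) = 8.13/(0.148−0.0232) = 65.1442
P₀ = V_4/(1+r)^4 = 65.1442/(1+0.148)^4 = 37.5067

A$37.51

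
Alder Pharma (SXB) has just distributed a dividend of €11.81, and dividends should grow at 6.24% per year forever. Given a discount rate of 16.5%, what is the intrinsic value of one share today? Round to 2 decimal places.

€122.29

Gordon growth model: P₀ = D₁/(r − g). D₁ = 11.81 × (1 + 0.0624) = 12.5469.
P₀ = 12.5469 / (0.165 − 0.0624) = 12.5469 / 0.1026 = 122.2899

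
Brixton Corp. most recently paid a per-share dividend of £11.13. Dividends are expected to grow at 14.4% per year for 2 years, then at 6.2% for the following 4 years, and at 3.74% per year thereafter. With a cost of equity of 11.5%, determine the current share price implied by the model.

£193.60

Three-stage DDM. Project D₁…D_6; terminal Gordon value at t=6 with g = 0.0374; discount at r = 0.115.
D_1 = 12.7327
D_2 = 14.5662
D_3 = 15.4693
D_4 = 16.4284
D_5 = 17.4470
D_6 = 18.5287
TV_6 = 19.2217/(0.115−0.0374) = 247.7022
P₀ = Σ Dₜ/(1+r)ᵗ + TV_6/(1+r)^6 = 193.5994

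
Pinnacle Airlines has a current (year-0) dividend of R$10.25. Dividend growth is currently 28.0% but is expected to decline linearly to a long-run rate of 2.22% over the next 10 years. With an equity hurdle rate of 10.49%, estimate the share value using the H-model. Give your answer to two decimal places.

R$286.45

H-model: P₀ = D₀[(1+g_L) + H(g_S−g_L)]/(r−g_L), with H = 10/2 = 5.
P₀ = 10.25 × [(1+0.0222) + 5×(0.28−0.0222)] / (0.1049−0.0222)
   = 10.25 × 2.3112 / 0.0827 = 286.4547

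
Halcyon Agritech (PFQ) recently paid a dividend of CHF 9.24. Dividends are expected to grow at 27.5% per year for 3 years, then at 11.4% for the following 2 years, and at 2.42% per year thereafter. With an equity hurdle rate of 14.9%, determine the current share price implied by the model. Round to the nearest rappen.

Three-stage DDM. Project D₁…D_5; terminal Gordon value at t=5 with g = 0.0242; discount at r = 0.149.
D_1 = 11.7810
D_2 = 15.0208
D_3 = 19.1515
D_4 = 21.3348
D_5 = 23.7669
TV_5 = 24.3421/(0.149−0.0242) = 195.0487
P₀ = Σ Dₜ/(1+r)ᵗ + TV_5/(1+r)^5 = 155.7612

CHF 155.76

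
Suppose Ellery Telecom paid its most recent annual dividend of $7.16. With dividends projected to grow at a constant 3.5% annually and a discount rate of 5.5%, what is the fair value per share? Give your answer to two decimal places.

Gordon growth model: P₀ = D₁/(r − g). D₁ = 7.16 × (1 + 0.035) = 7.4106.
P₀ = 7.4106 / (0.055 − 0.035) = 7.4106 / 0.02 = 370.5300

$370.53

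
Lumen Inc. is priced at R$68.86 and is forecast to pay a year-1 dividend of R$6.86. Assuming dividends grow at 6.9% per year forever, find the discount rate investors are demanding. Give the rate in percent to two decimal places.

Rearranging the constant-growth DDM: r = D₁/P₀ + g.
r = 6.8600 / 68.86 + 0.069 = 0.09962 + 0.069 = 0.16862

16.86%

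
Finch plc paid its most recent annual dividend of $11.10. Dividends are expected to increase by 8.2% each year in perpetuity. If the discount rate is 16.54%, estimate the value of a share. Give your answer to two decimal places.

Gordon growth model: P₀ = D₁/(r − g). D₁ = 11.10 × (1 + 0.082) = 12.0102.
P₀ = 12.0102 / (0.1654 − 0.082) = 12.0102 / 0.0834 = 144.0072

$144.01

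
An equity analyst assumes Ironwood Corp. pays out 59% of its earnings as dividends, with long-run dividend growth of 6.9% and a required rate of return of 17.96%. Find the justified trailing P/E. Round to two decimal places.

5.70

Justified trailing P/E = b(1+g)/(r−g) = 0.59×(1+0.069)/(0.1796−0.069) = 5.7026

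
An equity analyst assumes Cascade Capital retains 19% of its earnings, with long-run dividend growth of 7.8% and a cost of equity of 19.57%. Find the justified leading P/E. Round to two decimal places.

6.88

Payout ratio b = 1 − 0.19 = 0.81.
Justified leading P/E = b/(r−g) = 0.81/(0.1957−0.078) = 6.8819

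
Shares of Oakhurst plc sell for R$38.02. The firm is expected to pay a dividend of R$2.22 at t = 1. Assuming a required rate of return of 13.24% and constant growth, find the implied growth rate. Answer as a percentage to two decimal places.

7.40%

From P₀ = D₁/(r − g), the implied growth is g = r − D₁/P₀.
g = 0.1324 − 2.22/38.02 = 0.1324 − 0.05839 = 0.07401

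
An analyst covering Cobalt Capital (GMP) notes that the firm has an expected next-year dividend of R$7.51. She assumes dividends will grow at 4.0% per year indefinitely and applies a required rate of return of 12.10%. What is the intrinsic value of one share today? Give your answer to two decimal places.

Gordon growth model: P₀ = D₁/(r − g), with D₁ = 7.51 given directly.
P₀ = 7.5100 / (0.121 − 0.04) = 7.5100 / 0.081 = 92.7160

R$92.72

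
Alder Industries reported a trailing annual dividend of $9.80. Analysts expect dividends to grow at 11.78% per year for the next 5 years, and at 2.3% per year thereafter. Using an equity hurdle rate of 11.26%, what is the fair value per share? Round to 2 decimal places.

$164.22

Two-stage DDM. Project D₁…D_5 at 0.1178, terminal growth 0.023, discount at r = 0.1126.
D_1 = 10.9544
D_2 = 12.2449
D_3 = 13.6873
D_4 = 15.2997
D_5 = 17.1020
Terminal value at t=5: TV = D_6/(r−g) = 17.4953/(0.1126−0.023) = 195.2604
P₀ = 10.9544/(1+0.1126)^1 + 12.2449/(1+0.1126)^2 + 13.6873/(1+0.1126)^3 + 15.2997/(1+0.1126)^4 + 17.1020/(1+0.1126)^5 + 195.2604/(1+0.1126)^5 = 164.2213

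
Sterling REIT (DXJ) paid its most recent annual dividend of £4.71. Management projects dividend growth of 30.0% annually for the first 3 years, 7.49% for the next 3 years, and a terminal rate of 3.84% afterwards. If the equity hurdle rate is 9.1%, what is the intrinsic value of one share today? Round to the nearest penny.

Three-stage DDM. Project D₁…D_6; terminal Gordon value at t=6 with g = 0.0384; discount at r = 0.091.
D_1 = 6.1230
D_2 = 7.9599
D_3 = 10.3479
D_4 = 11.1229
D_5 = 11.9560
D_6 = 12.8515
TV_6 = 13.3450/(0.091−0.0384) = 253.7080
P₀ = Σ Dₜ/(1+r)ᵗ + TV_6/(1+r)^6 = 193.9228

£193.92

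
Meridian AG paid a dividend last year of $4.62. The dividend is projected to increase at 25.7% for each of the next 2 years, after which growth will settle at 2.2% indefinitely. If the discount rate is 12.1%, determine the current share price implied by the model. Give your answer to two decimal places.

Two-stage DDM. Project D₁…D_2 at 0.257, terminal growth 0.022, discount at r = 0.121.
D_1 = 5.8073
D_2 = 7.2998
Terminal value at t=2: TV = D_3/(r−g) = 7.4604/(0.121−0.022) = 75.3578
P₀ = 5.8073/(1+0.121)^1 + 7.2998/(1+0.121)^2 + 75.3578/(1+0.121)^2 = 70.9571

$70.96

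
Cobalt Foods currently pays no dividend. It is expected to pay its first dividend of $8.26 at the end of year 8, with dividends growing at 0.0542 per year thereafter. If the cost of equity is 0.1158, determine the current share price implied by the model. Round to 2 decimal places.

Deferred-dividend DDM. At t=7 the remaining stream is a growing perpetuity with first payment D_8 = 8.26.
V_7 = D_8/(r−g) = 8.26/(0.1158−0.0542) = 134.0909
P₀ = V_7/(1+r)^7 = 134.0909/(1+0.1158)^7 = 62.2723

$62.27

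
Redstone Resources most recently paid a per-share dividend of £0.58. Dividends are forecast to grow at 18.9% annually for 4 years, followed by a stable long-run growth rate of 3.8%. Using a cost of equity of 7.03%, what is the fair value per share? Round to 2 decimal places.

Two-stage DDM. Project D₁…D_4 at 0.189, terminal growth 0.038, discount at r = 0.0703.
D_1 = 0.6896
D_2 = 0.8200
D_3 = 0.9749
D_4 = 1.1592
Terminal value at t=4: TV = D_5/(r−g) = 1.2032/(0.0703−0.038) = 37.2521
P₀ = 0.6896/(1+0.0703)^1 + 0.8200/(1+0.0703)^2 + 0.9749/(1+0.0703)^3 + 1.1592/(1+0.0703)^4 + 37.2521/(1+0.0703)^4 = 31.4262

£31.43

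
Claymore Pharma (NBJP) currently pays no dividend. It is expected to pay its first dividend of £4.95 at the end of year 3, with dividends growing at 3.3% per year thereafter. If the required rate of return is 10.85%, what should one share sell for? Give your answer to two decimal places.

Deferred-dividend DDM. At t=2 the remaining stream is a growing perpetuity with first payment D_3 = 4.95.
V_2 = D_3/(r−g) = 4.95/(0.1085−0.033) = 65.5629
P₀ = V_2/(1+r)^2 = 65.5629/(1+0.1085)^2 = 53.3564

£53.36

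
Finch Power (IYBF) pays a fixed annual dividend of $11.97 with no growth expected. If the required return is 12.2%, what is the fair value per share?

Zero-growth DDM (perpetuity): P₀ = D/r = 11.97 / 0.122 = 98.1148

$98.11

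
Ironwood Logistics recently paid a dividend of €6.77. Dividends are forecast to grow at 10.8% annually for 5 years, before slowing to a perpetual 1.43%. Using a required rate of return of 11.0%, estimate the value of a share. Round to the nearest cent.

€104.78

Two-stage DDM. Project D₁…D_5 at 0.108, terminal growth 0.0143, discount at r = 0.11.
D_1 = 7.5012
D_2 = 8.3113
D_3 = 9.2089
D_4 = 10.2035
D_5 = 11.3054
Terminal value at t=5: TV = D_6/(r−g) = 11.4671/(0.11−0.0143) = 119.8235
P₀ = 7.5012/(1+0.11)^1 + 8.3113/(1+0.11)^2 + 9.2089/(1+0.11)^3 + 10.2035/(1+0.11)^4 + 11.3054/(1+0.11)^5 + 119.8235/(1+0.11)^5 = 104.7769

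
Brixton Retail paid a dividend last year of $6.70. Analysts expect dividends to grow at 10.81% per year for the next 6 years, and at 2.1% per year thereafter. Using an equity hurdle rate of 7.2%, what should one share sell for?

Two-stage DDM. Project D₁…D_6 at 0.1081, terminal growth 0.021, discount at r = 0.072.
D_1 = 7.4243
D_2 = 8.2268
D_3 = 9.1162
D_4 = 10.1016
D_5 = 11.1936
D_6 = 12.4036
Terminal value at t=6: TV = D_7/(r−g) = 12.6641/(0.072−0.021) = 248.3157
P₀ = 7.4243/(1+0.072)^1 + 8.2268/(1+0.072)^2 + 9.1162/(1+0.072)^3 + 10.1016/(1+0.072)^4 + 11.1936/(1+0.072)^5 + 12.4036/(1+0.072)^6 + 248.3157/(1+0.072)^6 = 208.8328

$208.83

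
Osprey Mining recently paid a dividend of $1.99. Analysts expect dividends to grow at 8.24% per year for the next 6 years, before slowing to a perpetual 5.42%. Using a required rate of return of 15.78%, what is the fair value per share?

$23.01

Two-stage DDM. Project D₁…D_6 at 0.0824, terminal growth 0.0542, discount at r = 0.1578.
D_1 = 2.1540
D_2 = 2.3315
D_3 = 2.5236
D_4 = 2.7315
D_5 = 2.9566
D_6 = 3.2002
Terminal value at t=6: TV = D_7/(r−g) = 3.3737/(0.1578−0.0542) = 32.5644
P₀ = 2.1540/(1+0.1578)^1 + 2.3315/(1+0.1578)^2 + 2.5236/(1+0.1578)^3 + 2.7315/(1+0.1578)^4 + 2.9566/(1+0.1578)^5 + 3.2002/(1+0.1578)^6 + 32.5644/(1+0.1578)^6 = 23.0143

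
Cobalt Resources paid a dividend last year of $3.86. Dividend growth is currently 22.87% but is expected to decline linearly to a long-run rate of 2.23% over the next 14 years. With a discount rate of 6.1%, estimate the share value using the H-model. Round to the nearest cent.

$246.07

H-model: P₀ = D₀[(1+g_L) + H(g_S−g_L)]/(r−g_L), with H = 14/2 = 7.
P₀ = 3.86 × [(1+0.0223) + 7×(0.2287−0.0223)] / (0.061−0.0223)
   = 3.86 × 2.4671 / 0.0387 = 246.0725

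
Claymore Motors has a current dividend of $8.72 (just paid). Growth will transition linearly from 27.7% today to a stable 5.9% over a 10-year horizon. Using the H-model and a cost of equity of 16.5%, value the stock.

$176.79

H-model: P₀ = D₀[(1+g_L) + H(g_S−g_L)]/(r−g_L), with H = 10/2 = 5.
P₀ = 8.72 × [(1+0.059) + 5×(0.277−0.059)] / (0.165−0.059)
   = 8.72 × 2.1490 / 0.106 = 176.7857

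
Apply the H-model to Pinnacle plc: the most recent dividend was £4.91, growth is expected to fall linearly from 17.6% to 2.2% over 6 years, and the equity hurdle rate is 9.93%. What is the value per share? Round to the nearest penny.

£94.26

H-model: P₀ = D₀[(1+g_L) + H(g_S−g_L)]/(r−g_L), with H = 6/2 = 3.
P₀ = 4.91 × [(1+0.022) + 3×(0.176−0.022)] / (0.0993−0.022)
   = 4.91 × 1.4840 / 0.0773 = 94.2618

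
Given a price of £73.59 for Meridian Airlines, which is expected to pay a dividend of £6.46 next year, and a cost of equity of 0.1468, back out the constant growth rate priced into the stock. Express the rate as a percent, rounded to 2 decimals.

From P₀ = D₁/(r − g), the implied growth is g = r − D₁/P₀.
g = 0.1468 − 6.46/73.59 = 0.1468 − 0.08778 = 0.05902

5.90%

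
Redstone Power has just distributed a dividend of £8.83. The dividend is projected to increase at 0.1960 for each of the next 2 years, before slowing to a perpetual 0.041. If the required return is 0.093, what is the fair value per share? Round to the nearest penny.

£231.89

Two-stage DDM. Project D₁…D_2 at 0.196, terminal growth 0.041, discount at r = 0.093.
D_1 = 10.5607
D_2 = 12.6306
Terminal value at t=2: TV = D_3/(r−g) = 13.1484/(0.093−0.041) = 252.8544
P₀ = 10.5607/(1+0.093)^1 + 12.6306/(1+0.093)^2 + 252.8544/(1+0.093)^2 = 231.8905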